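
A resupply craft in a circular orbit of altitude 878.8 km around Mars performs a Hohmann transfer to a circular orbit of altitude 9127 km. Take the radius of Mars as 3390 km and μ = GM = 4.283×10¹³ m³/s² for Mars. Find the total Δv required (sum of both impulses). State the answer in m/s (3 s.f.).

r₁ = 3390 + 878.8 = 4268.8 km = 4.2688×10⁶ m.
r₂ = 3390 + 9127 = 12517 km = 1.2517×10⁷ m.
Transfer ellipse a_t = (r₁ + r₂)/2 = 8.393×10⁶ m.
At r₁: circular v_c1 = √(μ/r₁) = 3168 m/s; transfer-periapsis v_p = √[μ(2/r₁ − 1/a_t)] = 3868 m/s.
Δv₁ = v_p − v_c1 = 700.7 m/s.
At r₂: circular v_c2 = √(μ/r₂) = 1850 m/s; transfer-apoapsis v_a = √[μ(2/r₂ − 1/a_t)] = 1319 m/s.
Δv₂ = v_c2 − v_a = 530.6 m/s.
Total Δv = Δv₁ + Δv₂ = 1231 m/s.

Δv_total ≈ 1230 m/s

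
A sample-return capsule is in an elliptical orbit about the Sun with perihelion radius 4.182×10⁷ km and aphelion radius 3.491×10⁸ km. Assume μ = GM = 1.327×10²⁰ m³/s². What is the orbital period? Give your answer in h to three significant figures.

T ≈ 13100 h

Semi-major axis a = (r_p + r_a)/2 = (4.1820×10⁷ + 3.4910×10⁸)/2 = 1.9546×10⁸ km = 1.955×10¹¹ m.
By Kepler's third law T = 2π√(a³/μ) = 2π × 7.502×10⁶ = 4.713×10⁷ s.
= 13090 h.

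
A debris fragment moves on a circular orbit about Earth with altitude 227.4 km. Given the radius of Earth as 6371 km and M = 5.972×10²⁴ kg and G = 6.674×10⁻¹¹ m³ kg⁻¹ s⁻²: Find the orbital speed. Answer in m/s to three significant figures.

v ≈ 7770 m/s

μ = GM = 6.674×10⁻¹¹ × 5.972×10²⁴ = 3.986×10¹⁴ m³/s².
r = 6371 + 227.4 = 6598.4 km = 6.5984×10⁶ m.
For a circular orbit v = √(μ/r) = √(3.986×10¹⁴ / 6.598×10⁶) = √(6.040×10⁷) = 7772 m/s.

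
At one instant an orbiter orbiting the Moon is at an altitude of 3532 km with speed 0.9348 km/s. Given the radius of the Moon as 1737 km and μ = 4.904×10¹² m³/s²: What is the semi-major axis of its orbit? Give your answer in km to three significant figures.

r = 1737 + 3532 = 5269.0 km = 5.269×10⁶ m.
Vis-viva rearranged: 1/a = 2/r − v²/μ = 3.796×10⁻⁷ − 1.782×10⁻⁷ = 2.014×10⁻⁷ m⁻¹.
a = 4.966×10⁶ m = 4965.6 km.

a ≈ 4970 km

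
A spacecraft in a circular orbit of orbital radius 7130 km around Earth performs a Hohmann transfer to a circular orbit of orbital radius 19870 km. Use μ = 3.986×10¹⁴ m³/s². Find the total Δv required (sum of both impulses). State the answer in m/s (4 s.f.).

r₁ = 7130 km = 7.130×10⁶ m.
r₂ = 19870 km = 1.987×10⁷ m.
Transfer ellipse a_t = (r₁ + r₂)/2 = 1.350×10⁷ m.
At r₁: circular v_c1 = √(μ/r₁) = 7477 m/s; transfer-perigee v_p = √[μ(2/r₁ − 1/a_t)] = 9071 m/s.
Δv₁ = v_p − v_c1 = 1594 m/s.
At r₂: circular v_c2 = √(μ/r₂) = 4479 m/s; transfer-apogee v_a = √[μ(2/r₂ − 1/a_t)] = 3255 m/s.
Δv₂ = v_c2 − v_a = 1224 m/s.
Total Δv = Δv₁ + Δv₂ = 2818 m/s.

Δv_total ≈ 2818 m/s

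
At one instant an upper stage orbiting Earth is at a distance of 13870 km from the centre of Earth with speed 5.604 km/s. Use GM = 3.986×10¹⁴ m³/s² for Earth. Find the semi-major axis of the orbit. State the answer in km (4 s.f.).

a ≈ 15290 km

r = 1.387×10⁷ m.
Vis-viva rearranged: 1/a = 2/r − v²/μ = 1.442×10⁻⁷ − 7.879×10⁻⁸ = 6.541×10⁻⁸ m⁻¹.
a = 1.529×10⁷ m = 15289 km.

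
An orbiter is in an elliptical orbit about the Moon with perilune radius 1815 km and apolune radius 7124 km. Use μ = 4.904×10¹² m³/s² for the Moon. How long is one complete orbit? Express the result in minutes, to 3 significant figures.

T ≈ 447 minutes

Semi-major axis a = (r_p + r_a)/2 = (1815.0 + 7124.0)/2 = 4469.5 km = 4.470×10⁶ m.
By Kepler's third law T = 2π√(a³/μ) = 2π × 4.267×10³ = 2.681×10⁴ s.
= 446.8 minutes.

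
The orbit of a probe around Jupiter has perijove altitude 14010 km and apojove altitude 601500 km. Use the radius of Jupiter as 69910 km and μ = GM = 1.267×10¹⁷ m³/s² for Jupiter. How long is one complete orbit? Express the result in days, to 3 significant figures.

T ≈ 1.50 days

r_p = 69910 + 14010 = 83920 km = 8.3920×10⁷ m.
r_a = 69910 + 601500 = 671410 km = 6.7141×10⁸ m.
Semi-major axis a = (r_p + r_a)/2 = (83920 + 6.7141×10⁵)/2 = 3.7766×10⁵ km = 3.777×10⁸ m.
By Kepler's third law T = 2π√(a³/μ) = 2π × 2.062×10⁴ = 1.296×10⁵ s.
= 1.499 days.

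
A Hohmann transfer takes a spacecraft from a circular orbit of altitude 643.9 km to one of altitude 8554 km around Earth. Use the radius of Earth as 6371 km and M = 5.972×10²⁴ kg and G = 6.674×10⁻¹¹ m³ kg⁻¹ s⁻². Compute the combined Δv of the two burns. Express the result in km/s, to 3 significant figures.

μ = GM = 6.674×10⁻¹¹ × 5.972×10²⁴ = 3.986×10¹⁴ m³/s².
r₁ = 6371 + 643.9 = 7014.9 km = 7.0149×10⁶ m.
r₂ = 6371 + 8554 = 14925 km = 1.4925×10⁷ m.
Transfer ellipse a_t = (r₁ + r₂)/2 = 1.097×10⁷ m.
At r₁: circular v_c1 = √(μ/r₁) = 7538 m/s; transfer-perigee v_p = √[μ(2/r₁ − 1/a_t)] = 8792 m/s.
Δv₁ = v_p − v_c1 = 1254 m/s.
At r₂: circular v_c2 = √(μ/r₂) = 5168 m/s; transfer-apogee v_a = √[μ(2/r₂ − 1/a_t)] = 4132 m/s.
Δv₂ = v_c2 − v_a = 1035 m/s.
Total Δv = Δv₁ + Δv₂ = 2290 m/s = 2.290 km/s.

Δv_total ≈ 2.29 km/s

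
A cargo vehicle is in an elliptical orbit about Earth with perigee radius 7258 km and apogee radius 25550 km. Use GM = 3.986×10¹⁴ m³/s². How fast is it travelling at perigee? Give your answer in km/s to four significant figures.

v ≈ 9.249 km/s

Semi-major axis a = (r_p + r_a)/2 = 16404 km = 1.640×10⁷ m.
Vis-viva: v² = μ(2/r − 1/a) = 3.986×10¹⁴ × (2.756×10⁻⁷ − 6.096×10⁻⁸) = 8.554×10⁷ m²/s².
v = 9249 m/s = 9.249 km/s.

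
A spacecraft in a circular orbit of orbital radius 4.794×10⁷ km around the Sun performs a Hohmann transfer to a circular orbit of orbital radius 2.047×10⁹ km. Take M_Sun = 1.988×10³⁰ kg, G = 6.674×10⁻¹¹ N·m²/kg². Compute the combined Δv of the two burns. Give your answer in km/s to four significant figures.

Δv_total ≈ 27.26 km/s

μ = GM = 6.674×10⁻¹¹ × 1.988×10³⁰ = 1.327×10²⁰ m³/s².
r₁ = 4.794×10⁷ km = 4.794×10¹⁰ m.
r₂ = 2.047×10⁹ km = 2.047×10¹² m.
Transfer ellipse a_t = (r₁ + r₂)/2 = 1.047×10¹² m.
At r₁: circular v_c1 = √(μ/r₁) = 52610 m/s; transfer-perihelion v_p = √[μ(2/r₁ − 1/a_t)] = 73540 m/s.
Δv₁ = v_p − v_c1 = 20930 m/s.
At r₂: circular v_c2 = √(μ/r₂) = 8051 m/s; transfer-aphelion v_a = √[μ(2/r₂ − 1/a_t)] = 1722 m/s.
Δv₂ = v_c2 − v_a = 6329 m/s.
Total Δv = Δv₁ + Δv₂ = 27260 m/s = 27.26 km/s.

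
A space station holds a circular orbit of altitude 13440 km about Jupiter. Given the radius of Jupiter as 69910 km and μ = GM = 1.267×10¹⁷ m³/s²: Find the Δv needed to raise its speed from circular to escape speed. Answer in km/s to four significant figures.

Δv ≈ 16.15 km/s

r = 69910 + 13440 = 83350 km = 8.3350×10⁷ m.
Circular speed v_c = √(μ/r) = 38990 m/s.
Escape speed v_esc = √(2μ/r) = √2 × v_c = 55140 m/s.
Δv = v_esc − v_c = 16150 m/s = 16.15 km/s.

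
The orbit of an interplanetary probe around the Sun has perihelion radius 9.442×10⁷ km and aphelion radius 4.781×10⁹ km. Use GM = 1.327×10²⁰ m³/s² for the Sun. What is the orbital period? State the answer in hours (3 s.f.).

T ≈ 577000 hours

Semi-major axis a = (r_p + r_a)/2 = (9.4420×10⁷ + 4.7810×10⁹)/2 = 2.4377×10⁹ km = 2.438×10¹² m.
By Kepler's third law T = 2π√(a³/μ) = 2π × 3.304×10⁸ = 2.076×10⁹ s.
= 5.767×10⁵ hours.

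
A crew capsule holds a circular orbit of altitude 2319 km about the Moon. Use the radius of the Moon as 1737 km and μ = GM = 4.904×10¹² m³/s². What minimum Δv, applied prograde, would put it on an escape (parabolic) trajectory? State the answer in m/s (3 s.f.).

Δv ≈ 455 m/s

r = 1737 + 2319 = 4056.0 km = 4.0560×10⁶ m.
Circular speed v_c = √(μ/r) = 1100 m/s.
Escape speed v_esc = √(2μ/r) = √2 × v_c = 1555 m/s.
Δv = v_esc − v_c = 455.5 m/s.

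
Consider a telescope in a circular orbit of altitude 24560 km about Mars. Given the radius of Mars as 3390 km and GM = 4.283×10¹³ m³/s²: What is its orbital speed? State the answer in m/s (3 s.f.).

r = 3390 + 24560 = 27950 km = 2.7950×10⁷ m.
For a circular orbit v = √(μ/r) = √(4.283×10¹³ / 2.795×10⁷) = √(1.532×10⁶) = 1238 m/s.

v ≈ 1240 m/s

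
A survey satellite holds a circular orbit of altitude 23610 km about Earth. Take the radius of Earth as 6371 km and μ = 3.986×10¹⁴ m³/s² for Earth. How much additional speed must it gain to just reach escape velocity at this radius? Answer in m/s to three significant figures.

r = 6371 + 23610 = 29981 km = 2.9981×10⁷ m.
Circular speed v_c = √(μ/r) = 3646 m/s.
Escape speed v_esc = √(2μ/r) = √2 × v_c = 5157 m/s.
Δv = v_esc − v_c = 1510 m/s.

Δv ≈ 1510 m/s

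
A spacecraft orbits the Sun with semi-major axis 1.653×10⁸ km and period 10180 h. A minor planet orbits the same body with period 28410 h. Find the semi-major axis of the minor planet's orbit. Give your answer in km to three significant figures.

a₂ ≈ 3.28×10⁸ km

Kepler's third law: a³ ∝ T², so a₂ = a₁ (T₂/T₁)^(2/3).
T₂/T₁ = 2.791, (T₂/T₁)^(2/3) = 1.982.
a₂ = 1.653×10⁸ × 1.982 = 3.277×10⁸ km.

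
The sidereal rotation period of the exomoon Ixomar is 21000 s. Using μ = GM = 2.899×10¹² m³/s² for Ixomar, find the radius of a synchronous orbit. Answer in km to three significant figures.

r_sync ≈ 3190 km

A synchronous orbit has period T, so by Kepler's third law a = (μT²/4π²)^(1/3).
μT²/4π² = 2.899×10¹² × (2.100×10⁴)² / 39.48 = 3.238×10¹⁹ m³.
a = 3.187×10⁶ m = 3187.4 km.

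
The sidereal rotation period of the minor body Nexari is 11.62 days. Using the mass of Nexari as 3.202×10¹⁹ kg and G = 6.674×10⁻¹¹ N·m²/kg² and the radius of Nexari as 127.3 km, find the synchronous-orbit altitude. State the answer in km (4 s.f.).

μ = GM = 6.674×10⁻¹¹ × 3.202×10¹⁹ = 2.137×10⁹ m³/s².
T = 11.62 days = 1.004×10⁶ s.
A synchronous orbit has period T, so by Kepler's third law a = (μT²/4π²)^(1/3).
μT²/4π² = 2.137×10⁹ × (1.004×10⁶)² / 39.48 = 5.456×10¹⁹ m³.
a = 3.793×10⁶ m = 3792.8 km.
Altitude h = a − R = 3792.8 − 127.3 = 3665.5 km.

h_sync ≈ 3666 km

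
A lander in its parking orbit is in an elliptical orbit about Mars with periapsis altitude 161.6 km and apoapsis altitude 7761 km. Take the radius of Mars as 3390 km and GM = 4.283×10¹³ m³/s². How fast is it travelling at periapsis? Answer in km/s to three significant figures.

v ≈ 4.28 km/s

r_p = 3390 + 161.6 = 3551.6 km = 3.5516×10⁶ m.
r_a = 3390 + 7761 = 11151 km = 1.1151×10⁷ m.
Semi-major axis a = (r_p + r_a)/2 = 7351.3 km = 7.351×10⁶ m.
Vis-viva: v² = μ(2/r − 1/a) = 4.283×10¹³ × (5.631×10⁻⁷ − 1.360×10⁻⁷) = 1.829×10⁷ m²/s².
v = 4277 m/s = 4.277 km/s.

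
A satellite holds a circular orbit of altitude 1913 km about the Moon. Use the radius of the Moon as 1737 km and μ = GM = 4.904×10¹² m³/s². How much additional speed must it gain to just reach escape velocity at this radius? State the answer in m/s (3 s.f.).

Δv ≈ 480 m/s

r = 1737 + 1913 = 3650.0 km = 3.6500×10⁶ m.
Circular speed v_c = √(μ/r) = 1159 m/s.
Escape speed v_esc = √(2μ/r) = √2 × v_c = 1639 m/s.
Δv = v_esc − v_c = 480.1 m/s.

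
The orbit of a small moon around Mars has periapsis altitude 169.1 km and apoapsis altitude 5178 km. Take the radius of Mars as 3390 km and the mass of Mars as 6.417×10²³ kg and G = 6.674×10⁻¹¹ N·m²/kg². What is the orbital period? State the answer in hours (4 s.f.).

μ = GM = 6.674×10⁻¹¹ × 6.417×10²³ = 4.283×10¹³ m³/s².
r_p = 3390 + 169.1 = 3559.1 km = 3.5591×10⁶ m.
r_a = 3390 + 5178 = 8568.0 km = 8.5680×10⁶ m.
Semi-major axis a = (r_p + r_a)/2 = (3559.1 + 8568.0)/2 = 6063.6 km = 6.064×10⁶ m.
By Kepler's third law T = 2π√(a³/μ) = 2π × 2.282×10³ = 1.434×10⁴ s.
= 3.982 hours.

T ≈ 3.982 hours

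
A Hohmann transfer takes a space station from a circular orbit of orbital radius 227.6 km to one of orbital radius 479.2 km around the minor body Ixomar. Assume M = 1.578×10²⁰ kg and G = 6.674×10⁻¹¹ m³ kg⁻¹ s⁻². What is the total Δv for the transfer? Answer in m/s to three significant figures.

μ = GM = 6.674×10⁻¹¹ × 1.578×10²⁰ = 1.053×10¹⁰ m³/s².
r₁ = 227.6 km = 2.276×10⁵ m.
r₂ = 479.2 km = 4.792×10⁵ m.
Transfer ellipse a_t = (r₁ + r₂)/2 = 3.534×10⁵ m.
At r₁: circular v_c1 = √(μ/r₁) = 215.1 m/s; transfer-periapsis v_p = √[μ(2/r₁ − 1/a_t)] = 250.5 m/s.
Δv₁ = v_p − v_c1 = 35.38 m/s.
At r₂: circular v_c2 = √(μ/r₂) = 148.2 m/s; transfer-apoapsis v_a = √[μ(2/r₂ − 1/a_t)] = 119.0 m/s.
Δv₂ = v_c2 − v_a = 29.28 m/s.
Total Δv = Δv₁ + Δv₂ = 64.65 m/s.

Δv_total ≈ 64.7 m/s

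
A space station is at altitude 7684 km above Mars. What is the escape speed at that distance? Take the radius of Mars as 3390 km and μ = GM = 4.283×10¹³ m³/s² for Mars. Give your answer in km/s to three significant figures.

r = 3390 + 7684 = 11074 km = 1.1074×10⁷ m.
Escape speed v_esc = √(2μ/r) = √(2 × 4.283×10¹³ / 1.107×10⁷) = √(7.735×10⁶) = 2781 m/s.
= 2.781 km/s.

v_esc ≈ 2.78 km/s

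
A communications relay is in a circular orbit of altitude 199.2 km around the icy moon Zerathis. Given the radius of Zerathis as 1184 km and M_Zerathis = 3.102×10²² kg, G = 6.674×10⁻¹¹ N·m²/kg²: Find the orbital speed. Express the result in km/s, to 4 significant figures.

v ≈ 1.223 km/s

μ = GM = 6.674×10⁻¹¹ × 3.102×10²² = 2.070×10¹² m³/s².
r = 1184 + 199.2 = 1383.2 km = 1.3832×10⁶ m.
For a circular orbit v = √(μ/r) = √(2.070×10¹² / 1.383×10⁶) = √(1.497×10⁶) = 1223 m/s.
That is 1.223 km/s.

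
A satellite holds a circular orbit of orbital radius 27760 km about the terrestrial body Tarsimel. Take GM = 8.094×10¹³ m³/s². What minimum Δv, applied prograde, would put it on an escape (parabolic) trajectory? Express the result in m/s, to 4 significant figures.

Δv ≈ 707.3 m/s

r = 27760 km = 2.776×10⁷ m.
Circular speed v_c = √(μ/r) = 1708 m/s.
Escape speed v_esc = √(2μ/r) = √2 × v_c = 2415 m/s.
Δv = v_esc − v_c = 707.3 m/s.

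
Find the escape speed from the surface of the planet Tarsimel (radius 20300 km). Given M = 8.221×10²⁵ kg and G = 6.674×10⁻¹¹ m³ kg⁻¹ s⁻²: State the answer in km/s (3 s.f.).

μ = GM = 6.674×10⁻¹¹ × 8.221×10²⁵ = 5.487×10¹⁵ m³/s².
r = R = 2.030×10⁷ m.
Escape speed v_esc = √(2μ/r) = √(2 × 5.487×10¹⁵ / 2.030×10⁷) = √(5.406×10⁸) = 23250 m/s.
= 23.25 km/s.

v_esc ≈ 23.2 km/s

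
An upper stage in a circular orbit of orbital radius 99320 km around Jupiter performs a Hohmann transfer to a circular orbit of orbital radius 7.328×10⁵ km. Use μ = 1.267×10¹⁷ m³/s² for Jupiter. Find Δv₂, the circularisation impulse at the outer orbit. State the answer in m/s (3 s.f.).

r₁ = 99320 km = 9.932×10⁷ m.
r₂ = 7.328×10⁵ km = 7.328×10⁸ m.
Transfer ellipse a_t = (r₁ + r₂)/2 = 4.161×10⁸ m.
At r₁: circular v_c1 = √(μ/r₁) = 35720 m/s; transfer-perijove v_p = √[μ(2/r₁ − 1/a_t)] = 47400 m/s.
At r₂: circular v_c2 = √(μ/r₂) = 13150 m/s; transfer-apojove v_a = √[μ(2/r₂ − 1/a_t)] = 6424 m/s.
Δv₂ = v_c2 − v_a = 6725 m/s.

Δv ≈ 6720 m/s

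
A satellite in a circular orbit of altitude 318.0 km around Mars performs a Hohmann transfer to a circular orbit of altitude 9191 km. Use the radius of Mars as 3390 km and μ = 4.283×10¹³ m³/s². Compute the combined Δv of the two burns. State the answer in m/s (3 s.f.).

Δv_total ≈ 1430 m/s

r₁ = 3390 + 318.0 = 3708.0 km = 3.7080×10⁶ m.
r₂ = 3390 + 9191 = 12581 km = 1.2581×10⁷ m.
Transfer ellipse a_t = (r₁ + r₂)/2 = 8.144×10⁶ m.
At r₁: circular v_c1 = √(μ/r₁) = 3399 m/s; transfer-periapsis v_p = √[μ(2/r₁ − 1/a_t)] = 4224 m/s.
Δv₁ = v_p − v_c1 = 825.4 m/s.
At r₂: circular v_c2 = √(μ/r₂) = 1845 m/s; transfer-apoapsis v_a = √[μ(2/r₂ − 1/a_t)] = 1245 m/s.
Δv₂ = v_c2 − v_a = 600.1 m/s.
Total Δv = Δv₁ + Δv₂ = 1426 m/s.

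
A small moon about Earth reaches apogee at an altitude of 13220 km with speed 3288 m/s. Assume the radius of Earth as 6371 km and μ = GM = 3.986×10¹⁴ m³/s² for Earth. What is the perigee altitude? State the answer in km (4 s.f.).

perigee altitude ≈ 717.0 km

r_a = 6371 + 13220 = 19591 km = 1.959×10⁷ m.
Specific energy ε = v²/2 − μ/r = -1.494×10⁷ J/kg, so a = −μ/(2ε) = 1.334×10⁷ m.
The apsides satisfy r_p + r_a = 2a, so the perigee radius is 2a − r_a = 7.088×10⁶ m = 7088.0 km.
Perigee altitude = 7088.0 − 6371 = 716.97 km.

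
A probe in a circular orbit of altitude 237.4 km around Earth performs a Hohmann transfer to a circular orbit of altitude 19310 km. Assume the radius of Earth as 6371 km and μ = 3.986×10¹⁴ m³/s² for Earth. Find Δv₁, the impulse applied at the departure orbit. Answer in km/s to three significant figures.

Δv ≈ 2.03 km/s

r₁ = 6371 + 237.4 = 6608.4 km = 6.6084×10⁶ m.
r₂ = 6371 + 19310 = 25681 km = 2.5681×10⁷ m.
Transfer ellipse a_t = (r₁ + r₂)/2 = 1.614×10⁷ m.
At r₁: circular v_c1 = √(μ/r₁) = 7766 m/s; transfer-perigee v_p = √[μ(2/r₁ − 1/a_t)] = 9795 m/s.
Δv₁ = v_p − v_c1 = 2029 m/s.
= 2.029 km/s.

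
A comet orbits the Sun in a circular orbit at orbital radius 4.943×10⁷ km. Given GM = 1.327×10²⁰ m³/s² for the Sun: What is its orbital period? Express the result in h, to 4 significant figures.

T ≈ 1665 h

r = 4.943×10⁷ km = 4.943×10¹⁰ m.
Kepler's third law: T = 2π√(r³/μ) = 2π√((4.943×10¹⁰)³ / 1.327×10²⁰).
r³/μ = 9.101×10¹¹ s², so T = 2π × 9.540×10⁵ = 5.994×10⁶ s.
Converting: 5.994×10⁶ s ÷ 3600 = 1665 h.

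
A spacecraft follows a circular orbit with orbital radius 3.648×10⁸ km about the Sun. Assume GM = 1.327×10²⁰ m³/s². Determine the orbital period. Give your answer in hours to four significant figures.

T ≈ 33380 hours

r = 3.648×10⁸ km = 3.648×10¹¹ m.
Kepler's third law: T = 2π√(r³/μ) = 2π√((3.648×10¹¹)³ / 1.327×10²⁰).
r³/μ = 3.658×10¹⁴ s², so T = 2π × 1.913×10⁷ = 1.202×10⁸ s.
Converting: 1.202×10⁸ s ÷ 3600 = 33380 hours.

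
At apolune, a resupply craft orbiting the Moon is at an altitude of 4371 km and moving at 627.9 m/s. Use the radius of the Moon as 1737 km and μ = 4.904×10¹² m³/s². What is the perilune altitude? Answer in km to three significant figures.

r_a = 1737 + 4371 = 6108.0 km = 6.108×10⁶ m.
Specific energy ε = v²/2 − μ/r = -6.058×10⁵ J/kg, so a = −μ/(2ε) = 4.048×10⁶ m.
The apsides satisfy r_p + r_a = 2a, so the perilune radius is 2a − r_a = 1.988×10⁶ m = 1987.7 km.
Perilune altitude = 1987.7 − 1737 = 250.72 km.

perilune altitude ≈ 251 km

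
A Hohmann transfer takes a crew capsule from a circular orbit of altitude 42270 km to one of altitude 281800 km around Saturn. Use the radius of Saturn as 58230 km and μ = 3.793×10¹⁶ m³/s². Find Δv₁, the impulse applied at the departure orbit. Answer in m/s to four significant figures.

r₁ = 58230 + 42270 = 100500 km = 1.0050×10⁸ m.
r₂ = 58230 + 281800 = 340030 km = 3.4003×10⁸ m.
Transfer ellipse a_t = (r₁ + r₂)/2 = 2.203×10⁸ m.
At r₁: circular v_c1 = √(μ/r₁) = 19430 m/s; transfer-perikrone v_p = √[μ(2/r₁ − 1/a_t)] = 24140 m/s.
Δv₁ = v_p − v_c1 = 4710 m/s.

Δv ≈ 4710 m/s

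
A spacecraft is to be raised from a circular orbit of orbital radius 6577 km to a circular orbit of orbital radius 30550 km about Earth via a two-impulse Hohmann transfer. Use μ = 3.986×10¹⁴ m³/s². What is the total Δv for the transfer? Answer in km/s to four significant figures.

r₁ = 6577 km = 6.577×10⁶ m.
r₂ = 30550 km = 3.055×10⁷ m.
Transfer ellipse a_t = (r₁ + r₂)/2 = 1.856×10⁷ m.
At r₁: circular v_c1 = √(μ/r₁) = 7785 m/s; transfer-perigee v_p = √[μ(2/r₁ − 1/a_t)] = 9987 m/s.
Δv₁ = v_p − v_c1 = 2202 m/s.
At r₂: circular v_c2 = √(μ/r₂) = 3612 m/s; transfer-apogee v_a = √[μ(2/r₂ − 1/a_t)] = 2150 m/s.
Δv₂ = v_c2 − v_a = 1462 m/s.
Total Δv = Δv₁ + Δv₂ = 3664 m/s = 3.664 km/s.

Δv_total ≈ 3.664 km/s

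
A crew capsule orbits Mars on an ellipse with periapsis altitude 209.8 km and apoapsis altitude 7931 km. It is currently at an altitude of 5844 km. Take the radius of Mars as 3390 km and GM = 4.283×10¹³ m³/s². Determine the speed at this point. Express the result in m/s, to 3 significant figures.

v ≈ 1880 m/s

r_p = 3390 + 209.8 = 3599.8 km = 3.5998×10⁶ m.
r_a = 3390 + 7931 = 11321 km = 1.1321×10⁷ m.
r = 3390 + 5844 = 9234.0 km = 9.234×10⁶ m.
Semi-major axis a = (r_p + r_a)/2 = 7460.4 km = 7.460×10⁶ m.
Vis-viva: v² = μ(2/r − 1/a) = 4.283×10¹³ × (2.166×10⁻⁷ − 1.340×10⁻⁷) = 3.536×10⁶ m²/s².
v = 1880 m/s.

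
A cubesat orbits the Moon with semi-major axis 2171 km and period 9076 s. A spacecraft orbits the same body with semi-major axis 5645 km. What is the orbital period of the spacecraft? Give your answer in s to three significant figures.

T₂ ≈ 38100 s

Kepler's third law: T² ∝ a³, so T₂ = T₁ (a₂/a₁)^(3/2).
a₂/a₁ = 2.600, (a₂/a₁)^(3/2) = 4.193.
T₂ = 9076 × 4.193 = 38050 s.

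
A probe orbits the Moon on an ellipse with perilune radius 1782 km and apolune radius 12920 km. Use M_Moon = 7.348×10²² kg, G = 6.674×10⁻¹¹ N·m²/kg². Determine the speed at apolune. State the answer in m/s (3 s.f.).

v ≈ 303 m/s

μ = GM = 6.674×10⁻¹¹ × 7.348×10²² = 4.904×10¹² m³/s².
Semi-major axis a = (r_p + r_a)/2 = 7351.0 km = 7.351×10⁶ m.
Vis-viva: v² = μ(2/r − 1/a) = 4.904×10¹² × (1.548×10⁻⁷ − 1.360×10⁻⁷) = 9.201×10⁴ m²/s².
v = 303.3 m/s.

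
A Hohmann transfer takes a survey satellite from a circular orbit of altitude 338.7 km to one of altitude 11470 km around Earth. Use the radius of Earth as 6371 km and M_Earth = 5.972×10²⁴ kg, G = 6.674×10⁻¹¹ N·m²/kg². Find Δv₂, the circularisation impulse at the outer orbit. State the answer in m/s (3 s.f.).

μ = GM = 6.674×10⁻¹¹ × 5.972×10²⁴ = 3.986×10¹⁴ m³/s².
r₁ = 6371 + 338.7 = 6709.7 km = 6.7097×10⁶ m.
r₂ = 6371 + 11470 = 17841 km = 1.7841×10⁷ m.
Transfer ellipse a_t = (r₁ + r₂)/2 = 1.228×10⁷ m.
At r₁: circular v_c1 = √(μ/r₁) = 7707 m/s; transfer-perigee v_p = √[μ(2/r₁ − 1/a_t)] = 9292 m/s.
At r₂: circular v_c2 = √(μ/r₂) = 4727 m/s; transfer-apogee v_a = √[μ(2/r₂ − 1/a_t)] = 3494 m/s.
Δv₂ = v_c2 − v_a = 1232 m/s.

Δv ≈ 1230 m/s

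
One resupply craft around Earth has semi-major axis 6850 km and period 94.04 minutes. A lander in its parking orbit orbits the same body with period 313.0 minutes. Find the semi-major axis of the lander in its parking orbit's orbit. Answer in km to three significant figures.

a₂ ≈ 15300 km

Kepler's third law: a³ ∝ T², so a₂ = a₁ (T₂/T₁)^(2/3).
T₂/T₁ = 3.328, (T₂/T₁)^(2/3) = 2.229.
a₂ = 6850 × 2.229 = 15270 km.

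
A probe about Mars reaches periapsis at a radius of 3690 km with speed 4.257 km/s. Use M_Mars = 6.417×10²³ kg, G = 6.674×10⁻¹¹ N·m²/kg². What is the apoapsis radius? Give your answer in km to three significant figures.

apoapsis radius ≈ 13100 km

μ = GM = 6.674×10⁻¹¹ × 6.417×10²³ = 4.283×10¹³ m³/s².
r_p = 3.690×10⁶ m.
Specific energy ε = v²/2 − μ/r = -2.545×10⁶ J/kg, so a = −μ/(2ε) = 8.413×10⁶ m.
The apsides satisfy r_p + r_a = 2a, so the apoapsis radius is 2a − r_p = 1.314×10⁷ m = 13136 km.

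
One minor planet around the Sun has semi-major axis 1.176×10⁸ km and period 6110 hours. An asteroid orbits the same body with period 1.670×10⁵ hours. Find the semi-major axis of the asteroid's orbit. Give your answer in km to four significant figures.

Kepler's third law: a³ ∝ T², so a₂ = a₁ (T₂/T₁)^(2/3).
T₂/T₁ = 27.33, (T₂/T₁)^(2/3) = 9.074.
a₂ = 1.176×10⁸ × 9.074 = 1.067×10⁹ km.

a₂ ≈ 1.067×10⁹ km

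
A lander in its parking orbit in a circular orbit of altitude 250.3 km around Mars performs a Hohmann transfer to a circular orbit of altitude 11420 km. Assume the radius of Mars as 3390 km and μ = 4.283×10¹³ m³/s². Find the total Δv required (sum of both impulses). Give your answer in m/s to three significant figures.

r₁ = 3390 + 250.3 = 3640.3 km = 3.6403×10⁶ m.
r₂ = 3390 + 11420 = 14810 km = 1.4810×10⁷ m.
Transfer ellipse a_t = (r₁ + r₂)/2 = 9.225×10⁶ m.
At r₁: circular v_c1 = √(μ/r₁) = 3430 m/s; transfer-periapsis v_p = √[μ(2/r₁ − 1/a_t)] = 4346 m/s.
Δv₁ = v_p − v_c1 = 916.0 m/s.
At r₂: circular v_c2 = √(μ/r₂) = 1701 m/s; transfer-apoapsis v_a = √[μ(2/r₂ − 1/a_t)] = 1068 m/s.
Δv₂ = v_c2 − v_a = 632.3 m/s.
Total Δv = Δv₁ + Δv₂ = 1548 m/s.

Δv_total ≈ 1550 m/s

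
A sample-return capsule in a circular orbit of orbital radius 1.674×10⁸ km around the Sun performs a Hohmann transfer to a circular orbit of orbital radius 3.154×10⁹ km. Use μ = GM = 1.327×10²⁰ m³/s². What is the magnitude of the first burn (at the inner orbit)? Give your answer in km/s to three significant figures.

r₁ = 1.674×10⁸ km = 1.674×10¹¹ m.
r₂ = 3.154×10⁹ km = 3.154×10¹² m.
Transfer ellipse a_t = (r₁ + r₂)/2 = 1.661×10¹² m.
At r₁: circular v_c1 = √(μ/r₁) = 28160 m/s; transfer-perihelion v_p = √[μ(2/r₁ − 1/a_t)] = 38800 m/s.
Δv₁ = v_p − v_c1 = 10650 m/s.
= 10.65 km/s.

Δv ≈ 10.6 km/s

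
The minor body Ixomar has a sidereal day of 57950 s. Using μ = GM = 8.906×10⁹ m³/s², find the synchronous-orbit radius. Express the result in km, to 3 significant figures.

A synchronous orbit has period T, so by Kepler's third law a = (μT²/4π²)^(1/3).
μT²/4π² = 8.906×10⁹ × (5.795×10⁴)² / 39.48 = 7.576×10¹⁷ m³.
a = 9.116×10⁵ m = 911.61 km.

r_sync ≈ 912 km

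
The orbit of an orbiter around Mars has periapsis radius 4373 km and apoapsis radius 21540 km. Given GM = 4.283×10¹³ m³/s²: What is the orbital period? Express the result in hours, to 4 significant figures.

T ≈ 12.44 hours

Semi-major axis a = (r_p + r_a)/2 = (4373.0 + 21540)/2 = 12956 km = 1.296×10⁷ m.
By Kepler's third law T = 2π√(a³/μ) = 2π × 7.126×10³ = 4.478×10⁴ s.
= 12.44 hours.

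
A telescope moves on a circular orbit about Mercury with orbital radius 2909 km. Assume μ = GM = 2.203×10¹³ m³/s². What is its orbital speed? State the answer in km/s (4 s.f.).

v ≈ 2.752 km/s

r = 2909 km = 2.909×10⁶ m.
For a circular orbit v = √(μ/r) = √(2.203×10¹³ / 2.909×10⁶) = √(7.573×10⁶) = 2752 m/s.
That is 2.752 km/s.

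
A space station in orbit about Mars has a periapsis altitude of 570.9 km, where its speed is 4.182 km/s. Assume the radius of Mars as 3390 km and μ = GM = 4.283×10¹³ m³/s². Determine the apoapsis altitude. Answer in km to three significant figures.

r_p = 3390 + 570.9 = 3960.9 km = 3.961×10⁶ m.
Specific energy ε = v²/2 − μ/r = -2.069×10⁶ J/kg, so a = −μ/(2ε) = 1.035×10⁷ m.
The apsides satisfy r_p + r_a = 2a, so the apoapsis radius is 2a − r_p = 1.674×10⁷ m = 16744 km.
Apoapsis altitude = 16744 − 3390 = 13354 km.

apoapsis altitude ≈ 13400 km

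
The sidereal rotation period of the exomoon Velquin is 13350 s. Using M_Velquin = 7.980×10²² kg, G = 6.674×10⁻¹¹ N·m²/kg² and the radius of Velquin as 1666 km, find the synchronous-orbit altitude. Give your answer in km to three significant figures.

μ = GM = 6.674×10⁻¹¹ × 7.980×10²² = 5.326×10¹² m³/s².
A synchronous orbit has period T, so by Kepler's third law a = (μT²/4π²)^(1/3).
μT²/4π² = 5.326×10¹² × (1.335×10⁴)² / 39.48 = 2.404×10¹⁹ m³.
a = 2.886×10⁶ m = 2886.2 km.
Altitude h = a − R = 2886.2 − 1666 = 1220.2 km.

h_sync ≈ 1220 km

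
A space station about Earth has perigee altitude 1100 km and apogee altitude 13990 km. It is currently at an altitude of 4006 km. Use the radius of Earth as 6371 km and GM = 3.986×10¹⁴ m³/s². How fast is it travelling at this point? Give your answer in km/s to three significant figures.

v ≈ 6.94 km/s

r_p = 6371 + 1100 = 7471.0 km = 7.4710×10⁶ m.
r_a = 6371 + 13990 = 20361 km = 2.0361×10⁷ m.
r = 6371 + 4006 = 10377 km = 1.038×10⁷ m.
Semi-major axis a = (r_p + r_a)/2 = 13916 km = 1.392×10⁷ m.
Vis-viva: v² = μ(2/r − 1/a) = 3.986×10¹⁴ × (1.927×10⁻⁷ − 7.186×10⁻⁸) = 4.818×10⁷ m²/s².
v = 6941 m/s = 6.941 km/s.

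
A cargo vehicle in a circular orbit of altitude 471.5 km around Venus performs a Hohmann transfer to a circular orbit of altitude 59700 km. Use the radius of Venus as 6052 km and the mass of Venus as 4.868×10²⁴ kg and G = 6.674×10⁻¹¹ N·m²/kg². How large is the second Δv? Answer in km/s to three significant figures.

μ = GM = 6.674×10⁻¹¹ × 4.868×10²⁴ = 3.249×10¹⁴ m³/s².
r₁ = 6052 + 471.5 = 6523.5 km = 6.5235×10⁶ m.
r₂ = 6052 + 59700 = 65752 km = 6.5752×10⁷ m.
Transfer ellipse a_t = (r₁ + r₂)/2 = 3.614×10⁷ m.
At r₁: circular v_c1 = √(μ/r₁) = 7057 m/s; transfer-periapsis v_p = √[μ(2/r₁ − 1/a_t)] = 9519 m/s.
At r₂: circular v_c2 = √(μ/r₂) = 2223 m/s; transfer-apoapsis v_a = √[μ(2/r₂ − 1/a_t)] = 944.4 m/s.
Δv₂ = v_c2 − v_a = 1278 m/s.
= 1.278 km/s.

Δv ≈ 1.28 km/s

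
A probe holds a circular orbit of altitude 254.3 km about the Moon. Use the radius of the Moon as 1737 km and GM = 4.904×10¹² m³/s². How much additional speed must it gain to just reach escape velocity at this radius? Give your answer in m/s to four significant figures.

r = 1737 + 254.3 = 1991.3 km = 1.9913×10⁶ m.
Circular speed v_c = √(μ/r) = 1569 m/s.
Escape speed v_esc = √(2μ/r) = √2 × v_c = 2219 m/s.
Δv = v_esc − v_c = 650.0 m/s.

Δv ≈ 650.0 m/s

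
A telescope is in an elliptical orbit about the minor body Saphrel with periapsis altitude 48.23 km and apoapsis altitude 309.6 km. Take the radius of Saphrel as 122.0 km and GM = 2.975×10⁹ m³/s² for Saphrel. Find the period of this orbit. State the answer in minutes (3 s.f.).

T ≈ 317 minutes

r_p = 122.0 + 48.23 = 170.23 km = 1.7023×10⁵ m.
r_a = 122.0 + 309.6 = 431.60 km = 4.3160×10⁵ m.
Semi-major axis a = (r_p + r_a)/2 = (170.23 + 431.60)/2 = 300.92 km = 3.009×10⁵ m.
By Kepler's third law T = 2π√(a³/μ) = 2π × 3.026×10³ = 1.902×10⁴ s.
= 316.9 minutes.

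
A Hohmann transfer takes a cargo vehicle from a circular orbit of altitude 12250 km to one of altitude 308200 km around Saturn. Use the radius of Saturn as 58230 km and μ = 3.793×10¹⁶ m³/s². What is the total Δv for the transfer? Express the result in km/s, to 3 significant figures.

r₁ = 58230 + 12250 = 70480 km = 7.0480×10⁷ m.
r₂ = 58230 + 308200 = 366430 km = 3.6643×10⁸ m.
Transfer ellipse a_t = (r₁ + r₂)/2 = 2.185×10⁸ m.
At r₁: circular v_c1 = √(μ/r₁) = 23200 m/s; transfer-perikrone v_p = √[μ(2/r₁ − 1/a_t)] = 30050 m/s.
Δv₁ = v_p − v_c1 = 6847 m/s.
At r₂: circular v_c2 = √(μ/r₂) = 10170 m/s; transfer-apokrone v_a = √[μ(2/r₂ − 1/a_t)] = 5779 m/s.
Δv₂ = v_c2 − v_a = 4395 m/s.
Total Δv = Δv₁ + Δv₂ = 11240 m/s = 11.24 km/s.

Δv_total ≈ 11.2 km/s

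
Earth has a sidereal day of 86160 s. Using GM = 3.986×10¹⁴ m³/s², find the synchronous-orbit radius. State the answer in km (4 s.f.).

r_sync ≈ 42160 km

A synchronous orbit has period T, so by Kepler's third law a = (μT²/4π²)^(1/3).
μT²/4π² = 3.986×10¹⁴ × (8.616×10⁴)² / 39.48 = 7.495×10²² m³.
a = 4.216×10⁷ m = 42163 km.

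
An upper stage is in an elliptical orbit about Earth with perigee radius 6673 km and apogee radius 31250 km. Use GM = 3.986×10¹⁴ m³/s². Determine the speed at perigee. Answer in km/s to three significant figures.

Semi-major axis a = (r_p + r_a)/2 = 18962 km = 1.896×10⁷ m.
Vis-viva: v² = μ(2/r − 1/a) = 3.986×10¹⁴ × (2.997×10⁻⁷ − 5.274×10⁻⁸) = 9.844×10⁷ m²/s².
v = 9922 m/s = 9.922 km/s.

v ≈ 9.92 km/s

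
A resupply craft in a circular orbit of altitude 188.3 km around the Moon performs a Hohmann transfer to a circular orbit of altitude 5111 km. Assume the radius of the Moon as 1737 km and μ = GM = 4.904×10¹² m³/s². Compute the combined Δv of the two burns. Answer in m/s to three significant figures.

Δv_total ≈ 684 m/s

r₁ = 1737 + 188.3 = 1925.3 km = 1.9253×10⁶ m.
r₂ = 1737 + 5111 = 6848.0 km = 6.8480×10⁶ m.
Transfer ellipse a_t = (r₁ + r₂)/2 = 4.387×10⁶ m.
At r₁: circular v_c1 = √(μ/r₁) = 1596 m/s; transfer-perilune v_p = √[μ(2/r₁ − 1/a_t)] = 1994 m/s.
Δv₁ = v_p − v_c1 = 398.1 m/s.
At r₂: circular v_c2 = √(μ/r₂) = 846.2 m/s; transfer-apolune v_a = √[μ(2/r₂ − 1/a_t)] = 560.6 m/s.
Δv₂ = v_c2 − v_a = 285.6 m/s.
Total Δv = Δv₁ + Δv₂ = 683.7 m/s.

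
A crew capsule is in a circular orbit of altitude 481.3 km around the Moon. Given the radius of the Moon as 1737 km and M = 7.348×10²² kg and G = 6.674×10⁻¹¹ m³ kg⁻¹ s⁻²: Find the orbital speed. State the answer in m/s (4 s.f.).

v ≈ 1487 m/s

μ = GM = 6.674×10⁻¹¹ × 7.348×10²² = 4.904×10¹² m³/s².
r = 1737 + 481.3 = 2218.3 km = 2.2183×10⁶ m.
For a circular orbit v = √(μ/r) = √(4.904×10¹² / 2.218×10⁶) = √(2.211×10⁶) = 1487 m/s.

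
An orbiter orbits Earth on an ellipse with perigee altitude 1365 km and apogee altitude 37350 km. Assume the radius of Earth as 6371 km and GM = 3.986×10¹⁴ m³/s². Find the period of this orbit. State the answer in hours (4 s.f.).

r_p = 6371 + 1365 = 7736.0 km = 7.7360×10⁶ m.
r_a = 6371 + 37350 = 43721 km = 4.3721×10⁷ m.
Semi-major axis a = (r_p + r_a)/2 = (7736.0 + 43721)/2 = 25728 km = 2.573×10⁷ m.
By Kepler's third law T = 2π√(a³/μ) = 2π × 6.537×10³ = 4.107×10⁴ s.
= 11.41 hours.

T ≈ 11.41 hours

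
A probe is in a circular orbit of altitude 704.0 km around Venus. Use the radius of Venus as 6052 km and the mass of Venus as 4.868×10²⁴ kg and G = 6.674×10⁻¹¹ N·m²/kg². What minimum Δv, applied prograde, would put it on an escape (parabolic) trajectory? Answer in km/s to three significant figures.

Δv ≈ 2.87 km/s

μ = GM = 6.674×10⁻¹¹ × 4.868×10²⁴ = 3.249×10¹⁴ m³/s².
r = 6052 + 704.0 = 6756.0 km = 6.7560×10⁶ m.
Circular speed v_c = √(μ/r) = 6935 m/s.
Escape speed v_esc = √(2μ/r) = √2 × v_c = 9807 m/s.
Δv = v_esc − v_c = 2872 m/s = 2.872 km/s.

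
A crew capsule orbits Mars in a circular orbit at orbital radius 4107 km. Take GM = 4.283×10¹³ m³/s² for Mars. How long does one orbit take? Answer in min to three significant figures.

T ≈ 133 min

r = 4107 km = 4.107×10⁶ m.
Kepler's third law: T = 2π√(r³/μ) = 2π√((4.107×10⁶)³ / 4.283×10¹³).
r³/μ = 1.617×10⁶ s², so T = 2π × 1.272×10³ = 7.991×10³ s.
Converting: 7.991×10³ s ÷ 60.00 = 133.2 min.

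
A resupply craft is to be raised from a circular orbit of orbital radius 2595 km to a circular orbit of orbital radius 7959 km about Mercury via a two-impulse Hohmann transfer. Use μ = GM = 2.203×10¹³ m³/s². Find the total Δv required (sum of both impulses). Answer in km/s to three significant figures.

r₁ = 2595 km = 2.595×10⁶ m.
r₂ = 7959 km = 7.959×10⁶ m.
Transfer ellipse a_t = (r₁ + r₂)/2 = 5.277×10⁶ m.
At r₁: circular v_c1 = √(μ/r₁) = 2914 m/s; transfer-periherm v_p = √[μ(2/r₁ − 1/a_t)] = 3578 m/s.
Δv₁ = v_p − v_c1 = 664.6 m/s.
At r₂: circular v_c2 = √(μ/r₂) = 1664 m/s; transfer-apoherm v_a = √[μ(2/r₂ − 1/a_t)] = 1167 m/s.
Δv₂ = v_c2 − v_a = 497.0 m/s.
Total Δv = Δv₁ + Δv₂ = 1162 m/s = 1.162 km/s.

Δv_total ≈ 1.16 km/s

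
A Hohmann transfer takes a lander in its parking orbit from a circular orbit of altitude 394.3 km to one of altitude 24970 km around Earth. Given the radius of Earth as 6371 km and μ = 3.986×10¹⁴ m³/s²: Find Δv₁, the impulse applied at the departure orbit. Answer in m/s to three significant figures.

r₁ = 6371 + 394.3 = 6765.3 km = 6.7653×10⁶ m.
r₂ = 6371 + 24970 = 31341 km = 3.1341×10⁷ m.
Transfer ellipse a_t = (r₁ + r₂)/2 = 1.905×10⁷ m.
At r₁: circular v_c1 = √(μ/r₁) = 7676 m/s; transfer-perigee v_p = √[μ(2/r₁ − 1/a_t)] = 9845 m/s.
Δv₁ = v_p − v_c1 = 2169 m/s.

Δv ≈ 2170 m/s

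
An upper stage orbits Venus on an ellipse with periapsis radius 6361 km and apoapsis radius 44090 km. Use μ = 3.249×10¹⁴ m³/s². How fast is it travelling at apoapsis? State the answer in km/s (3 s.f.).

v ≈ 1.36 km/s

Semi-major axis a = (r_p + r_a)/2 = 25226 km = 2.523×10⁷ m.
Vis-viva: v² = μ(2/r − 1/a) = 3.249×10¹⁴ × (4.536×10⁻⁸ − 3.964×10⁻⁸) = 1.858×10⁶ m²/s².
v = 1363 m/s = 1.363 km/s.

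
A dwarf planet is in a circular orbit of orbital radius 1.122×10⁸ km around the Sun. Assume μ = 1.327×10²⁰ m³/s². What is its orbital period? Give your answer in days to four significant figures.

r = 1.122×10⁸ km = 1.122×10¹¹ m.
Kepler's third law: T = 2π√(r³/μ) = 2π√((1.122×10¹¹)³ / 1.327×10²⁰).
r³/μ = 1.064×10¹³ s², so T = 2π × 3.263×10⁶ = 2.050×10⁷ s.
Converting: 2.050×10⁷ s ÷ 86400 = 237.3 days.

T ≈ 237.3 days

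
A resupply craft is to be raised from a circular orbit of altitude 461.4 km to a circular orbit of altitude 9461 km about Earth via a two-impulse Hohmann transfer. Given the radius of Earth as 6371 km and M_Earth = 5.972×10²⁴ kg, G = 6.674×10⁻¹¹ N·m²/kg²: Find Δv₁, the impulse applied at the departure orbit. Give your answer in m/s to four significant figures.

μ = GM = 6.674×10⁻¹¹ × 5.972×10²⁴ = 3.986×10¹⁴ m³/s².
r₁ = 6371 + 461.4 = 6832.4 km = 6.8324×10⁶ m.
r₂ = 6371 + 9461 = 15832 km = 1.5832×10⁷ m.
Transfer ellipse a_t = (r₁ + r₂)/2 = 1.133×10⁷ m.
At r₁: circular v_c1 = √(μ/r₁) = 7638 m/s; transfer-perigee v_p = √[μ(2/r₁ − 1/a_t)] = 9028 m/s.
Δv₁ = v_p − v_c1 = 1390 m/s.

Δv ≈ 1390 m/s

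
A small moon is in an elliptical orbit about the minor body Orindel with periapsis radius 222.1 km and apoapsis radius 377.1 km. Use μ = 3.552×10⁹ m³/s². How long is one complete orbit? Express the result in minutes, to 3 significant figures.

Semi-major axis a = (r_p + r_a)/2 = (222.10 + 377.10)/2 = 299.60 km = 2.996×10⁵ m.
By Kepler's third law T = 2π√(a³/μ) = 2π × 2.752×10³ = 1.729×10⁴ s.
= 288.1 minutes.

T ≈ 288 minutes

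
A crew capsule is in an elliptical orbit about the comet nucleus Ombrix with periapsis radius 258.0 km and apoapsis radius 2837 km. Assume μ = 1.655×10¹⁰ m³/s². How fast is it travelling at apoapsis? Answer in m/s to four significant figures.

v ≈ 31.19 m/s

Semi-major axis a = (r_p + r_a)/2 = 1547.5 km = 1.548×10⁶ m.
Vis-viva: v² = μ(2/r − 1/a) = 1.655×10¹⁰ × (7.050×10⁻⁷ − 6.462×10⁻⁷) = 9.726×10² m²/s².
v = 31.19 m/s.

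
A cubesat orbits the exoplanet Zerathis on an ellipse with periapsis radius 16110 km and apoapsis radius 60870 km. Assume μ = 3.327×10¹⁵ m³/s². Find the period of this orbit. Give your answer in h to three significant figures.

T ≈ 7.23 h

Semi-major axis a = (r_p + r_a)/2 = (16110 + 60870)/2 = 38490 km = 3.849×10⁷ m.
By Kepler's third law T = 2π√(a³/μ) = 2π × 4.140×10³ = 2.601×10⁴ s.
= 7.226 h.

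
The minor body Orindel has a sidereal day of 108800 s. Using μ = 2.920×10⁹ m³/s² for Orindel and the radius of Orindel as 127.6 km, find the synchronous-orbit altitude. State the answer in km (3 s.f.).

h_sync ≈ 829 km

A synchronous orbit has period T, so by Kepler's third law a = (μT²/4π²)^(1/3).
μT²/4π² = 2.920×10⁹ × (1.088×10⁵)² / 39.48 = 8.755×10¹⁷ m³.
a = 9.567×10⁵ m = 956.67 km.
Altitude h = a − R = 956.67 − 127.6 = 829.07 km.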